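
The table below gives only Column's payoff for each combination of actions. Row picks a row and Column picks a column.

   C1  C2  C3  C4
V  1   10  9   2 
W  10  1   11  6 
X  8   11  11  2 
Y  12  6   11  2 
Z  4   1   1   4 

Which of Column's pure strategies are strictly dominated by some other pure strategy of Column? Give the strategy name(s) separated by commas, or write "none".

C1: no other strategy beats it everywhere (C2 at W (10>1); C3 at Y (12>11); C4 at W (10>6)).
Nothing dominates C2: C1 at V (10>1); C3 at V (10>9); C4 at V (10>2).
C3 is not dominated — it holds its own against C1 at V (9>1); C2 at W (11>1); C4 at V (9>2).
C4: no other strategy beats it everywhere (C1 at V (2>1); C2 at W (6>1); C3 at Z (4>1)).

none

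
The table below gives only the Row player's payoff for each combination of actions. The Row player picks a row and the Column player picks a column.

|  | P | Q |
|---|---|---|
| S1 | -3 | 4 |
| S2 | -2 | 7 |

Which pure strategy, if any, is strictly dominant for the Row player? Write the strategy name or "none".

S2 vs S1: P: -2>-3, Q: 7>4.
S2 strictly beats every other strategy against every opponent action, so it is strictly dominant.

S2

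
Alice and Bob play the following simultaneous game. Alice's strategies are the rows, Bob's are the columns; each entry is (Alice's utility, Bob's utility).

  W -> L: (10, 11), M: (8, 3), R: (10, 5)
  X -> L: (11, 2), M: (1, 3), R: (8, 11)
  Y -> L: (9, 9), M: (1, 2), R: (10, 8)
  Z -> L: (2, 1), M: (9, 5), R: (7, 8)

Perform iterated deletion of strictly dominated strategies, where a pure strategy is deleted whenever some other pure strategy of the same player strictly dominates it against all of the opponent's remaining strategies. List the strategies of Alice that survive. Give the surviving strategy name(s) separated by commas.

W, X, Y

Column M is eliminated: R beats it against every remaining row (W: 5>3, X: 11>3, Y: 8>2, Z: 8>5).
Alice's strategy Z is strictly dominated by W (L: 10>2, R: 10>7) and is removed.
Among the remaining strategies, none is strictly dominated by another pure strategy of the same player, so the elimination stops.
Surviving strategies — Alice: {W, X, Y}; Bob: {L, R}.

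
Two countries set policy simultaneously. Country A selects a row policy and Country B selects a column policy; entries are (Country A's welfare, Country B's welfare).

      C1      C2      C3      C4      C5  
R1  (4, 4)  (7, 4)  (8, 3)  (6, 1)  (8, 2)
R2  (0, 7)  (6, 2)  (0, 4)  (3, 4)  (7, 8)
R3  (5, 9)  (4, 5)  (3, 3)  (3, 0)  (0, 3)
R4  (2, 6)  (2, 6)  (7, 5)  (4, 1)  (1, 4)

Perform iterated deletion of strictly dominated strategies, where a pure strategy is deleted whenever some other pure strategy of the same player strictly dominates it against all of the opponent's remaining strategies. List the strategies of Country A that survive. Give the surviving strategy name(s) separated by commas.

R1, R3

Country A's strategy R2 is strictly dominated by R1 (C1: 4>0, C2: 7>6, C3: 8>0, C4: 6>3, C5: 8>7) and is removed.
Row R4 is eliminated: R1 beats it against every remaining column (C1: 4>2, C2: 7>2, C3: 8>7, C4: 6>4, C5: 8>1).
Column C3 is eliminated: C1 beats it against every remaining row (R1: 4>3, R3: 9>3).
For Country B, C1 strictly dominates C4 on the remaining rows (R1: 4>1, R3: 9>0); eliminate C4.
Column C5 is eliminated: C1 beats it against every remaining row (R1: 4>2, R3: 9>3).
Among the remaining strategies, none is strictly dominated by another pure strategy of the same player, so the elimination stops.
Surviving strategies — Country A: {R1, R3}; Country B: {C1, C2}.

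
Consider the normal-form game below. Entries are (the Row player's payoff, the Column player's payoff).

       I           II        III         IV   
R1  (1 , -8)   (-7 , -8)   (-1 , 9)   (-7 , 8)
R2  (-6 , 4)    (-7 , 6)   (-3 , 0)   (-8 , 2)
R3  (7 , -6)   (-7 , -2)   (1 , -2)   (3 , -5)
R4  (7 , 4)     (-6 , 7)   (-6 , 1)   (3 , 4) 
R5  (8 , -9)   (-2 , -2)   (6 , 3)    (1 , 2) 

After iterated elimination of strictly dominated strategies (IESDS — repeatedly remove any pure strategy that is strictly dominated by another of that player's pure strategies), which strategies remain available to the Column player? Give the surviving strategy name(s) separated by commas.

Row R1 is eliminated: R5 beats it against every remaining column (I: 8>1, II: -2>-7, III: 6>-1, IV: 1>-7).
For the Row player, R5 strictly dominates R2 on the remaining columns (I: 8>-6, II: -2>-7, III: 6>-3, IV: 1>-8); eliminate R2.
Column I is eliminated: II beats it against every remaining row (R3: -2>-6, R4: 7>4, R5: -2>-9).
Among the remaining strategies, none is strictly dominated by another pure strategy of the same player, so the elimination stops.
Surviving strategies — the Row player: {R3, R4, R5}; the Column player: {II, III, IV}.

II, III, IV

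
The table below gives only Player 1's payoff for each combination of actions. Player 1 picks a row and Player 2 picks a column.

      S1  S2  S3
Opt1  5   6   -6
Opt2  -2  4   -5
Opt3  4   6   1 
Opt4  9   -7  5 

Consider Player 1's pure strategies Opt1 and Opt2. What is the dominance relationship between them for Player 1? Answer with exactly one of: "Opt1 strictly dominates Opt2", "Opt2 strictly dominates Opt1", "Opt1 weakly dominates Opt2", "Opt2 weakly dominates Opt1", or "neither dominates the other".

neither dominates the other

Opt1's payoffs vs Opt2's, by Player 2's action — S1: 5>-2, S2: 6>4, S3: -6<-5.
Opt1 does better at S1, S2 but worse at S3; neither strategy dominates the other.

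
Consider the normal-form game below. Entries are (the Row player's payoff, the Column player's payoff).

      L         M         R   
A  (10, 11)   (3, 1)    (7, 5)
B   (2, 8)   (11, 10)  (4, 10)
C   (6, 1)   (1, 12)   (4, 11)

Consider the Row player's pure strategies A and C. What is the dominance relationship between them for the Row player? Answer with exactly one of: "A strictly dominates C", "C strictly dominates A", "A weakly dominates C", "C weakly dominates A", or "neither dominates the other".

A's payoffs vs C's, by the Column player's action — L: 10>6, M: 3>1, R: 7>4.
A gives a strictly higher payoff against each opponent action, so A strictly dominates C.

A strictly dominates C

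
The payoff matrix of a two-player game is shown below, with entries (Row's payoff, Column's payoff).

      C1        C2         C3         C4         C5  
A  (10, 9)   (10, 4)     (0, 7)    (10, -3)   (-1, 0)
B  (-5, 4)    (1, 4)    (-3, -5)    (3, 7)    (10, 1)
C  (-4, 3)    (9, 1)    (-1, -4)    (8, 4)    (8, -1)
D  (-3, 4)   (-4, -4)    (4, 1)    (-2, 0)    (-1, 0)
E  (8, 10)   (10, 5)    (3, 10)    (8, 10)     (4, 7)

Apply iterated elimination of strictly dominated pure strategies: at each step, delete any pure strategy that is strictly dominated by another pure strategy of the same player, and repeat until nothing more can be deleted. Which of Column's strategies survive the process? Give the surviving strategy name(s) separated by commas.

C1, C3, C4

Column's strategy C5 is strictly dominated by C1 (A: 9>0, B: 4>1, C: 3>-1, D: 4>0, E: 10>7) and is removed.
For Row, A strictly dominates B on the remaining columns (C1: 10>-5, C2: 10>1, C3: 0>-3, C4: 10>3); eliminate B.
For Row, A strictly dominates C on the remaining columns (C1: 10>-4, C2: 10>9, C3: 0>-1, C4: 10>8); eliminate C.
For Column, C1 strictly dominates C2 on the remaining rows (A: 9>4, D: 4>-4, E: 10>5); eliminate C2.
Among the remaining strategies, none is strictly dominated by another pure strategy of the same player, so the elimination stops.
Surviving strategies — Row: {A, D, E}; Column: {C1, C3, C4}.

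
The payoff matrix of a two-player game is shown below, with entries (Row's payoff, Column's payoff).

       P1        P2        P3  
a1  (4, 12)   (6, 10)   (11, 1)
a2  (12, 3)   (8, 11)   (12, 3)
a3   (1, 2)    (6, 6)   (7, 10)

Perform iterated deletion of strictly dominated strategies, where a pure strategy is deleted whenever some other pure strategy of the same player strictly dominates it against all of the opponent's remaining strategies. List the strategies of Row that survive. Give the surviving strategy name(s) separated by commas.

a2

Row's strategy a1 is strictly dominated by a2 (P1: 12>4, P2: 8>6, P3: 12>11) and is removed.
Row's strategy a3 is strictly dominated by a2 (P1: 12>1, P2: 8>6, P3: 12>7) and is removed.
Column P1 is eliminated: P2 beats it against every remaining row (a2: 11>3).
For Column, P2 strictly dominates P3 on the remaining rows (a2: 11>3); eliminate P3.
Among the remaining strategies, none is strictly dominated by another pure strategy of the same player, so the elimination stops.
Surviving strategies — Row: {a2}; Column: {P2}.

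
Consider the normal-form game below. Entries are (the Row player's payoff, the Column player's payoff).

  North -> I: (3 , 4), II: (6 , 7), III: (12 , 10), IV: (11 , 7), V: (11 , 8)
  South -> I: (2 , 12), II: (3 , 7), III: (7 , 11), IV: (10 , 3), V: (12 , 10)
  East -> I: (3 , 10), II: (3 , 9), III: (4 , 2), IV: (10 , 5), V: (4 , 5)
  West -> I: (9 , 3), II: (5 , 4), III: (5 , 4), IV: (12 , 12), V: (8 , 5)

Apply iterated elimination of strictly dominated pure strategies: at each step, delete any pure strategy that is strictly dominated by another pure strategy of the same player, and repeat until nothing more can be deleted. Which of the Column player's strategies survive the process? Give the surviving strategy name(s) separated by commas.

I, III, IV, V

Row East is eliminated: West beats it against every remaining column (I: 9>3, II: 5>3, III: 5>4, IV: 12>10, V: 8>4).
The Column player's strategy II is strictly dominated by V (North: 8>7, South: 10>7, West: 5>4) and is removed.
Among the remaining strategies, none is strictly dominated by another pure strategy of the same player, so the elimination stops.
Surviving strategies — the Row player: {North, South, West}; the Column player: {I, III, IV, V}.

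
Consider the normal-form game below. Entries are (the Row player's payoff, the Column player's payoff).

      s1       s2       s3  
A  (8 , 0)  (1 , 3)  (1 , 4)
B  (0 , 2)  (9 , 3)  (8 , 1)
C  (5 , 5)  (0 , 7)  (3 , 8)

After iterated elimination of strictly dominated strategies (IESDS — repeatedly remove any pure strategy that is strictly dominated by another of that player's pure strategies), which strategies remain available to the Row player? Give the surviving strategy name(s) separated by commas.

B

The Column player's strategy s1 is strictly dominated by s2 (A: 3>0, B: 3>2, C: 7>5) and is removed.
For the Row player, B strictly dominates A on the remaining columns (s2: 9>1, s3: 8>1); eliminate A.
Row C is eliminated: B beats it against every remaining column (s2: 9>0, s3: 8>3).
For the Column player, s2 strictly dominates s3 on the remaining rows (B: 3>1); eliminate s3.
Among the remaining strategies, none is strictly dominated by another pure strategy of the same player, so the elimination stops.
Surviving strategies — the Row player: {B}; the Column player: {s2}.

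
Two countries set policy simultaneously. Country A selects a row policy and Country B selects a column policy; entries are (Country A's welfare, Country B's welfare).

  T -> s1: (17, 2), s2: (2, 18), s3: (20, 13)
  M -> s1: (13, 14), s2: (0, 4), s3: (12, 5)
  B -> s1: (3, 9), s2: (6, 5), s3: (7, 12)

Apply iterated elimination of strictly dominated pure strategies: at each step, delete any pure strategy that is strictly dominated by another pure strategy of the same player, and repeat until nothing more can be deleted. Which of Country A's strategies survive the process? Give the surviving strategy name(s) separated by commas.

T, B

For Country A, T strictly dominates M on the remaining columns (s1: 17>13, s2: 2>0, s3: 20>12); eliminate M.
Column s1 is eliminated: s3 beats it against every remaining row (T: 13>2, B: 12>9).
Among the remaining strategies, none is strictly dominated by another pure strategy of the same player, so the elimination stops.
Surviving strategies — Country A: {T, B}; Country B: {s2, s3}.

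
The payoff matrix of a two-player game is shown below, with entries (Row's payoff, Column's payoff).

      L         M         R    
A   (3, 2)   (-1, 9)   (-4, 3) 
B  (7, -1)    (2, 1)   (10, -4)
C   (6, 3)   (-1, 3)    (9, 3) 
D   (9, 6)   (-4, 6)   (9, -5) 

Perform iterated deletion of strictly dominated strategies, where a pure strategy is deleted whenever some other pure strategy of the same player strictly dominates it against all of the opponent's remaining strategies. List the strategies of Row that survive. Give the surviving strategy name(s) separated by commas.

Row's strategy A is strictly dominated by B (L: 7>3, M: 2>-1, R: 10>-4) and is removed.
Row's strategy C is strictly dominated by B (L: 7>6, M: 2>-1, R: 10>9) and is removed.
For Column, L strictly dominates R on the remaining rows (B: -1>-4, D: 6>-5); eliminate R.
Among the remaining strategies, none is strictly dominated by another pure strategy of the same player, so the elimination stops.
Surviving strategies — Row: {B, D}; Column: {L, M}.

B, D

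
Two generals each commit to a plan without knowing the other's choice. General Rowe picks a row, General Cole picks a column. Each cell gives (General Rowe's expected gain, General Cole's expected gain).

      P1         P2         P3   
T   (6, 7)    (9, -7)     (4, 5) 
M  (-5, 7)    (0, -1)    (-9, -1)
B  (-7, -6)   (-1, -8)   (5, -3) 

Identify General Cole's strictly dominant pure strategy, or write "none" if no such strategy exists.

none

P1 fails to dominate P3 at B (-6<-3).
P2 fails to dominate P1 at T (-7<7).
P3 fails to dominate P1 at T (5<7).
No single strategy dominates all the others.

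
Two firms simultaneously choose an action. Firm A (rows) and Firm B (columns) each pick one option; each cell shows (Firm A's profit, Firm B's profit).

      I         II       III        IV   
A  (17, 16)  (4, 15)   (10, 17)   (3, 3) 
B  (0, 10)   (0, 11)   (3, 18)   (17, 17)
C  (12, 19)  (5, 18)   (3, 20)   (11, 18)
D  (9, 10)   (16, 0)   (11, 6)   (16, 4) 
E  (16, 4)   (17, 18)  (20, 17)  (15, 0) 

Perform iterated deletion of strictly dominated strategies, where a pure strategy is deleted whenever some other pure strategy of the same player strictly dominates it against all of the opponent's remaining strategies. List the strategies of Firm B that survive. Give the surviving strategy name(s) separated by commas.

II

Firm A's strategy C is strictly dominated by E (I: 16>12, II: 17>5, III: 20>3, IV: 15>11) and is removed.
Firm B's strategy IV is strictly dominated by III (A: 17>3, B: 18>17, D: 6>4, E: 17>0) and is removed.
Row B is eliminated: A beats it against every remaining column (I: 17>0, II: 4>0, III: 10>3).
Firm A's strategy D is strictly dominated by E (I: 16>9, II: 17>16, III: 20>11) and is removed.
Column I is eliminated: III beats it against every remaining row (A: 17>16, E: 17>4).
For Firm A, E strictly dominates A on the remaining columns (II: 17>4, III: 20>10); eliminate A.
For Firm B, II strictly dominates III on the remaining rows (E: 18>17); eliminate III.
Among the remaining strategies, none is strictly dominated by another pure strategy of the same player, so the elimination stops.
Surviving strategies — Firm A: {E}; Firm B: {II}.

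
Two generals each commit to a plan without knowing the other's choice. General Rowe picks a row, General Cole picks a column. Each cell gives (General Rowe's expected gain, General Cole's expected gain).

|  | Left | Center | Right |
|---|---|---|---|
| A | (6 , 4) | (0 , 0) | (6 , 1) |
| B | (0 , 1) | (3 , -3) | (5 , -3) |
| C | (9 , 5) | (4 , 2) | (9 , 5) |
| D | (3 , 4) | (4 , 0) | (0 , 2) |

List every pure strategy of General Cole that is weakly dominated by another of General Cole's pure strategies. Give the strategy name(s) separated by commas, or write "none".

Left is not dominated — it holds its own against Center at A (4>0); Right at A (4>1).
Center: dominated, since Left does at least as well everywhere (A: 4>0, B: 1>-3, C: 5>2, D: 4>0).
Right is weakly dominated by Left (A: 4>1, B: 1>-3, C: 5=5, D: 4>2).

Center, Right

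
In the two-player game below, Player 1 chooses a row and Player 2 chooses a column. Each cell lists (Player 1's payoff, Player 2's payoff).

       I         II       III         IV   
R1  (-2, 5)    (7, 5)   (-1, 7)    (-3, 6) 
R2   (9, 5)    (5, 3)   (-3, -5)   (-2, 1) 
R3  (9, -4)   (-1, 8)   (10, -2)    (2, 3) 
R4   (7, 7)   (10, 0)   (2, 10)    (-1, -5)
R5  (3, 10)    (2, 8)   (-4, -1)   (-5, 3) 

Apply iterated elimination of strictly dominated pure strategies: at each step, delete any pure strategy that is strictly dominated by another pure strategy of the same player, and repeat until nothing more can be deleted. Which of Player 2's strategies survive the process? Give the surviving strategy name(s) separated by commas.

I, II, III

For Player 1, R4 strictly dominates R1 on the remaining columns (I: 7>-2, II: 10>7, III: 2>-1, IV: -1>-3); eliminate R1.
Row R5 is eliminated: R2 beats it against every remaining column (I: 9>3, II: 5>2, III: -3>-4, IV: -2>-5).
For Player 2, II strictly dominates IV on the remaining rows (R2: 3>1, R3: 8>3, R4: 0>-5); eliminate IV.
Among the remaining strategies, none is strictly dominated by another pure strategy of the same player, so the elimination stops.
Surviving strategies — Player 1: {R2, R3, R4}; Player 2: {I, II, III}.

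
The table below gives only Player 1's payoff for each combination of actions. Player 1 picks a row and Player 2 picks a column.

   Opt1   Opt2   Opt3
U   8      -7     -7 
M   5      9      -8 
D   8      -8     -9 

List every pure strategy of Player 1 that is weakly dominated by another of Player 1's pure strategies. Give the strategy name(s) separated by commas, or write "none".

D

U is not dominated — it holds its own against M at Opt1 (8>5); D at Opt2 (-7>-8).
M is not dominated — it holds its own against U at Opt2 (9>-7); D at Opt2 (9>-8).
D is weakly dominated by U (Opt1: 8=8, Opt2: -7>-8, Opt3: -7>-9).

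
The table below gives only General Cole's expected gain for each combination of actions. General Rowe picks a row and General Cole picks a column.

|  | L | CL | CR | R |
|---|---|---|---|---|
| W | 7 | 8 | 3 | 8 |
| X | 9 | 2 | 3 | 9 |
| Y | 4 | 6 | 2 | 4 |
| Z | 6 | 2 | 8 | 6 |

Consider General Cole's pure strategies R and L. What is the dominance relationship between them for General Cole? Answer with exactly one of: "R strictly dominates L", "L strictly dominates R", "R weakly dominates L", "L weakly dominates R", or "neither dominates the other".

R's payoffs vs L's, by General Rowe's action — W: 8>7, X: 9=9, Y: 4=4, Z: 6=6.
R is at least as good everywhere and strictly better somewhere (tied only at X, Y, Z), so R weakly but not strictly dominates L.

R weakly dominates L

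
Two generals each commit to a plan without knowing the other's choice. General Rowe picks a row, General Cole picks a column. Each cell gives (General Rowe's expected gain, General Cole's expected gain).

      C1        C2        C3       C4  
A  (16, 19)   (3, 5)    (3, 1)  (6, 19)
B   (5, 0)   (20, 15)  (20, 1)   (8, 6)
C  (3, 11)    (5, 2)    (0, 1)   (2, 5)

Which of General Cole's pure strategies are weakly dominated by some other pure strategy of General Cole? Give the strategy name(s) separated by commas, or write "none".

Nothing dominates C1: C2 at A (19>5); C3 at A (19>1); C4 at C (11>5).
Nothing dominates C2: C1 at B (15>0); C3 at A (5>1); C4 at B (15>6).
C3: dominated, since C2 does at least as well everywhere (A: 5>1, B: 15>1, C: 2>1).
C4 is not dominated — it holds its own against C1 at B (6>0); C2 at A (19>5); C3 at A (19>1).

C3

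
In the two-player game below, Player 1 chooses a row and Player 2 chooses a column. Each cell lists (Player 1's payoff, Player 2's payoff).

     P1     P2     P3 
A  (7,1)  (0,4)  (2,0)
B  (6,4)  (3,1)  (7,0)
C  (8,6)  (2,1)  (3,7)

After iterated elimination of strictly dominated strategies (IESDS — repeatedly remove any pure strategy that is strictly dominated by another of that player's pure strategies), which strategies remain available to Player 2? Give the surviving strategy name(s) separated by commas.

Player 1's strategy A is strictly dominated by C (P1: 8>7, P2: 2>0, P3: 3>2) and is removed.
For Player 2, P1 strictly dominates P2 on the remaining rows (B: 4>1, C: 6>1); eliminate P2.
Among the remaining strategies, none is strictly dominated by another pure strategy of the same player, so the elimination stops.
Surviving strategies — Player 1: {B, C}; Player 2: {P1, P3}.

P1, P3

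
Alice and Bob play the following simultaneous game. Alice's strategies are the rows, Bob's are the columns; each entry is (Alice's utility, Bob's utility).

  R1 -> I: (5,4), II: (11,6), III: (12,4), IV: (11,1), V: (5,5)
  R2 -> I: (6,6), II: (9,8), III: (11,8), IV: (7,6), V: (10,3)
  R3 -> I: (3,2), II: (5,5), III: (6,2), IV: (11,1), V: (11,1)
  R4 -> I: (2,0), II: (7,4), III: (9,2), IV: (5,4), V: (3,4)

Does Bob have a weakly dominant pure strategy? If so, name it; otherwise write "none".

II vs I: R1: 6>4, R2: 8>6, R3: 5>2, R4: 4>0.
II vs III: R1: 6>4, R2: 8=8, R3: 5>2, R4: 4>2.
II vs IV: R1: 6>1, R2: 8>6, R3: 5>1, R4: 4=4.
II vs V: R1: 6>5, R2: 8>3, R3: 5>1, R4: 4=4.
II is at least as good as every other strategy against every opponent action, so it is weakly dominant.

II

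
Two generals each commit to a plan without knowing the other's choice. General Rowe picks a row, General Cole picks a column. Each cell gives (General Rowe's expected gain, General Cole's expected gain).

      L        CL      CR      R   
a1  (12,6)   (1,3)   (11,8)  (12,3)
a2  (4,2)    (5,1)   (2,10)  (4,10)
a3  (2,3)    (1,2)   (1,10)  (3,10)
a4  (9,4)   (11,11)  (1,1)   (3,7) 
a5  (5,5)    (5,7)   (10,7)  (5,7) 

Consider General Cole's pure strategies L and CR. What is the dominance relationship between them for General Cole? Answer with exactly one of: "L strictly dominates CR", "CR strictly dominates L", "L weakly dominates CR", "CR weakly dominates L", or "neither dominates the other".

L's payoffs vs CR's, by General Rowe's action — a1: 6<8, a2: 2<10, a3: 3<10, a4: 4>1, a5: 5<7.
L does better at a4 but worse at a1, a2, a3, a5; neither strategy dominates the other.

neither dominates the other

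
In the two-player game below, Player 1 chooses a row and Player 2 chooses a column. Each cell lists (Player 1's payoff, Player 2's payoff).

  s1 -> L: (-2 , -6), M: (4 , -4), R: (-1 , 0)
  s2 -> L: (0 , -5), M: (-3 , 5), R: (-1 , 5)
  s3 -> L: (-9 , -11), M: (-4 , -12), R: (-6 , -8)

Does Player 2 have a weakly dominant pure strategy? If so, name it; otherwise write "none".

R vs L: s1: 0>-6, s2: 5>-5, s3: -8>-11.
R vs M: s1: 0>-4, s2: 5=5, s3: -8>-12.
R is at least as good as every other strategy against every opponent action, so it is weakly dominant.

R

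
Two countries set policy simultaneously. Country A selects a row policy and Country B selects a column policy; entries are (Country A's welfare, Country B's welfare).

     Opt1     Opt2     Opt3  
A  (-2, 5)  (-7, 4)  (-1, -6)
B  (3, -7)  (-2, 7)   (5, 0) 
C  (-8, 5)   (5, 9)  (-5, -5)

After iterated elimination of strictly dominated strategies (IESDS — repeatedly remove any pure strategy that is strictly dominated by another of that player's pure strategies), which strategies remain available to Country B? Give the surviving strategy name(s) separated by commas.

Opt2

Country A's strategy A is strictly dominated by B (Opt1: 3>-2, Opt2: -2>-7, Opt3: 5>-1) and is removed.
For Country B, Opt2 strictly dominates Opt1 on the remaining rows (B: 7>-7, C: 9>5); eliminate Opt1.
Column Opt3 is eliminated: Opt2 beats it against every remaining row (B: 7>0, C: 9>-5).
Row B is eliminated: C beats it against every remaining column (Opt2: 5>-2).
Among the remaining strategies, none is strictly dominated by another pure strategy of the same player, so the elimination stops.
Surviving strategies — Country A: {C}; Country B: {Opt2}.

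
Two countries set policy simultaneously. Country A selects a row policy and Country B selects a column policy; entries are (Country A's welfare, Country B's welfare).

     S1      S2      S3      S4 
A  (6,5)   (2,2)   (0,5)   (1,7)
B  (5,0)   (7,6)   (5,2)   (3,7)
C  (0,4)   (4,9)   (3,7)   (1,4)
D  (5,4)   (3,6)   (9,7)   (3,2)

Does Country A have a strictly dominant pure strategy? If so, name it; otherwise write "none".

A fails to dominate B at S2 (2<7).
B fails to dominate A at S1 (5<6).
C fails to dominate A at S1 (0<6).
D fails to dominate A at S1 (5<6).
No single strategy dominates all the others.

none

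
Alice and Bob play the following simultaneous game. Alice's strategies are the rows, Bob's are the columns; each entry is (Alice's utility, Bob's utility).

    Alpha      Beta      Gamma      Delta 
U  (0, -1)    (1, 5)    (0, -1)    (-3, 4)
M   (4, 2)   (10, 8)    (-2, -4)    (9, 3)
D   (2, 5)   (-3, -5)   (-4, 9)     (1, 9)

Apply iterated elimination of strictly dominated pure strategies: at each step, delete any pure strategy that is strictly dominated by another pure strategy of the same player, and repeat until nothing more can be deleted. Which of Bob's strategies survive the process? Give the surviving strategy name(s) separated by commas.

Beta

Row D is eliminated: M beats it against every remaining column (Alpha: 4>2, Beta: 10>-3, Gamma: -2>-4, Delta: 9>1).
Bob's strategy Alpha is strictly dominated by Beta (U: 5>-1, M: 8>2) and is removed.
For Bob, Beta strictly dominates Gamma on the remaining rows (U: 5>-1, M: 8>-4); eliminate Gamma.
Alice's strategy U is strictly dominated by M (Beta: 10>1, Delta: 9>-3) and is removed.
Bob's strategy Delta is strictly dominated by Beta (M: 8>3) and is removed.
Among the remaining strategies, none is strictly dominated by another pure strategy of the same player, so the elimination stops.
Surviving strategies — Alice: {M}; Bob: {Beta}.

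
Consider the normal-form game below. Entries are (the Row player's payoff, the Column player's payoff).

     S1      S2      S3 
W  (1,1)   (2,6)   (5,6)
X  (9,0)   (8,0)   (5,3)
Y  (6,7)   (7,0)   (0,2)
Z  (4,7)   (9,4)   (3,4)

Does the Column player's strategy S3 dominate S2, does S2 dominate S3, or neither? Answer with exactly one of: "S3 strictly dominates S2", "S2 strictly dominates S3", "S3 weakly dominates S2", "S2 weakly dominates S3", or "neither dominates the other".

S3's payoffs vs S2's, by the Row player's action — W: 6=6, X: 3>0, Y: 2>0, Z: 4=4.
S3 is at least as good everywhere and strictly better somewhere (tied only at W, Z), so S3 weakly but not strictly dominates S2.

S3 weakly dominates S2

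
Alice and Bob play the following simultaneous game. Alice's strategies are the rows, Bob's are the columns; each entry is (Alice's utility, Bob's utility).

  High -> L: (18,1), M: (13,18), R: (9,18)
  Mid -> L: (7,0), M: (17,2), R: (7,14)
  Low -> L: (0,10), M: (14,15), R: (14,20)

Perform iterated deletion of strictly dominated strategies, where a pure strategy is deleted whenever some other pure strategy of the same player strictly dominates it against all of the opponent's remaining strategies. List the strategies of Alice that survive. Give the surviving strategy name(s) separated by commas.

For Bob, M strictly dominates L on the remaining rows (High: 18>1, Mid: 2>0, Low: 15>10); eliminate L.
Alice's strategy High is strictly dominated by Low (M: 14>13, R: 14>9) and is removed.
Column M is eliminated: R beats it against every remaining row (Mid: 14>2, Low: 20>15).
For Alice, Low strictly dominates Mid on the remaining columns (R: 14>7); eliminate Mid.
Among the remaining strategies, none is strictly dominated by another pure strategy of the same player, so the elimination stops.
Surviving strategies — Alice: {Low}; Bob: {R}.

Low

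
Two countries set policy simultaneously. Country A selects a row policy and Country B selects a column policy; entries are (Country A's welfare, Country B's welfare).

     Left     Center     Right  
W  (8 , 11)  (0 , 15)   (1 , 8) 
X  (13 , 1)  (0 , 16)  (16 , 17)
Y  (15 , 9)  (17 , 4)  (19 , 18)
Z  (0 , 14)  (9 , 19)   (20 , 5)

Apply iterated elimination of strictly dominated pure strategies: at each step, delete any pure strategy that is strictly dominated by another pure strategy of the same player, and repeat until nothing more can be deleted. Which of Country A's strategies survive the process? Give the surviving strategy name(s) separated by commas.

Y, Z

Country A's strategy W is strictly dominated by Y (Left: 15>8, Center: 17>0, Right: 19>1) and is removed.
Row X is eliminated: Y beats it against every remaining column (Left: 15>13, Center: 17>0, Right: 19>16).
Among the remaining strategies, none is strictly dominated by another pure strategy of the same player, so the elimination stops.
Surviving strategies — Country A: {Y, Z}; Country B: {Left, Center, Right}.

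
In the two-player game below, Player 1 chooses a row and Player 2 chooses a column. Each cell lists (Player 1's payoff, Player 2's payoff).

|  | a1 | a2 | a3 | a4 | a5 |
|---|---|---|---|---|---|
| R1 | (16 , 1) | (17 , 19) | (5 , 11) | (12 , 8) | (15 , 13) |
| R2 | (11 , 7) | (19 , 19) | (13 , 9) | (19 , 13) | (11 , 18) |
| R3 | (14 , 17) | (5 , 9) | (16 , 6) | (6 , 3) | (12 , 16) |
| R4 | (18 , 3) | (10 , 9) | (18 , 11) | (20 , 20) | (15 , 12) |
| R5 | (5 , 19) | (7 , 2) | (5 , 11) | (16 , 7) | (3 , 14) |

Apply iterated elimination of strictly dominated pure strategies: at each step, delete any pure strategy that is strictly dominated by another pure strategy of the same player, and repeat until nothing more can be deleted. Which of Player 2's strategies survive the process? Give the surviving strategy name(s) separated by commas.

Player 1's strategy R3 is strictly dominated by R4 (a1: 18>14, a2: 10>5, a3: 18>16, a4: 20>6, a5: 15>12) and is removed.
For Player 1, R2 strictly dominates R5 on the remaining columns (a1: 11>5, a2: 19>7, a3: 13>5, a4: 19>16, a5: 11>3); eliminate R5.
For Player 2, a2 strictly dominates a1 on the remaining rows (R1: 19>1, R2: 19>7, R4: 9>3); eliminate a1.
For Player 2, a5 strictly dominates a3 on the remaining rows (R1: 13>11, R2: 18>9, R4: 12>11); eliminate a3.
Among the remaining strategies, none is strictly dominated by another pure strategy of the same player, so the elimination stops.
Surviving strategies — Player 1: {R1, R2, R4}; Player 2: {a2, a4, a5}.

a2, a4, a5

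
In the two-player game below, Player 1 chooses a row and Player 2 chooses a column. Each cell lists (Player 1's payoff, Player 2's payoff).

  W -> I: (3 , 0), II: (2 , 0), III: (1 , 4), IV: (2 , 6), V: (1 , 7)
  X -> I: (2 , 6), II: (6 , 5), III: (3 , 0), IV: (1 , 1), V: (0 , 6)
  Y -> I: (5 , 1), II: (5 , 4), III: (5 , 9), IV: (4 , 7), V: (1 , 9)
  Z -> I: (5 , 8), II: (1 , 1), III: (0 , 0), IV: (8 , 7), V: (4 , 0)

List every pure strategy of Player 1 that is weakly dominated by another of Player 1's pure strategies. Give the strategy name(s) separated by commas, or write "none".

W

Y weakly dominates W — I: 5>3, II: 5>2, III: 5>1, IV: 4>2, V: 1=1.
X: no other strategy beats it everywhere (W at II (6>2); Y at II (6>5); Z at II (6>1)).
Y: no other strategy beats it everywhere (W at I (5>3); X at I (5>2); Z at II (5>1)).
Z: no other strategy beats it everywhere (W at I (5>3); X at I (5>2); Y at IV (8>4)).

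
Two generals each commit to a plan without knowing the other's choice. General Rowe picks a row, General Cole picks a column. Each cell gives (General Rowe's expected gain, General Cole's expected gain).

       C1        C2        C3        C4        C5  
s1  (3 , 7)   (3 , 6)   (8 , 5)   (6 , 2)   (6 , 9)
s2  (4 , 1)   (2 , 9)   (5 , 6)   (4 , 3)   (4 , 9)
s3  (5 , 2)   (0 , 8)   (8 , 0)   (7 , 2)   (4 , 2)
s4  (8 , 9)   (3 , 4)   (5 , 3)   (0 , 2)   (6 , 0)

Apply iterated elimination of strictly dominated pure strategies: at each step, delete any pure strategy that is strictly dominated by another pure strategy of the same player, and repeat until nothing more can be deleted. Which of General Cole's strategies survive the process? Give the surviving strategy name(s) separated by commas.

C1, C5

General Cole's strategy C3 is strictly dominated by C2 (s1: 6>5, s2: 9>6, s3: 8>0, s4: 4>3) and is removed.
Column C4 is eliminated: C2 beats it against every remaining row (s1: 6>2, s2: 9>3, s3: 8>2, s4: 4>2).
General Rowe's strategy s2 is strictly dominated by s4 (C1: 8>4, C2: 3>2, C5: 6>4) and is removed.
Row s3 is eliminated: s4 beats it against every remaining column (C1: 8>5, C2: 3>0, C5: 6>4).
For General Cole, C1 strictly dominates C2 on the remaining rows (s1: 7>6, s4: 9>4); eliminate C2.
Among the remaining strategies, none is strictly dominated by another pure strategy of the same player, so the elimination stops.
Surviving strategies — General Rowe: {s1, s4}; General Cole: {C1, C5}.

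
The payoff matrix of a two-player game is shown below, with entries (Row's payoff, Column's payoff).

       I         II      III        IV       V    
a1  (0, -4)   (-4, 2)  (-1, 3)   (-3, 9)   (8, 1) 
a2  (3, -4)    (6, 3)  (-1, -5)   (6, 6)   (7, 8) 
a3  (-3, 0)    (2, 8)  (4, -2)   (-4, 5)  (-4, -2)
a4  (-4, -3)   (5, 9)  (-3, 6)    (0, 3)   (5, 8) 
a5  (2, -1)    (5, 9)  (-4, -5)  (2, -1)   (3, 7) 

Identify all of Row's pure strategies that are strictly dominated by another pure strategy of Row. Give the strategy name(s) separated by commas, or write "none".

a1 is not dominated — it holds its own against a2 at III (-1=-1); a3 at I (0>-3); a4 at I (0>-4); a5 at III (-1>-4).
Nothing dominates a2: a1 at I (3>0); a3 at I (3>-3); a4 at I (3>-4); a5 at I (3>2).
a3 is not dominated — it holds its own against a1 at II (2>-4); a2 at III (4>-1); a4 at I (-3>-4); a5 at III (4>-4).
a4: dominated, since a2 does at least as well everywhere (I: 3>-4, II: 6>5, III: -1>-3, IV: 6>0, V: 7>5).
a2 strictly dominates a5 — I: 3>2, II: 6>5, III: -1>-4, IV: 6>2, V: 7>3.

a4, a5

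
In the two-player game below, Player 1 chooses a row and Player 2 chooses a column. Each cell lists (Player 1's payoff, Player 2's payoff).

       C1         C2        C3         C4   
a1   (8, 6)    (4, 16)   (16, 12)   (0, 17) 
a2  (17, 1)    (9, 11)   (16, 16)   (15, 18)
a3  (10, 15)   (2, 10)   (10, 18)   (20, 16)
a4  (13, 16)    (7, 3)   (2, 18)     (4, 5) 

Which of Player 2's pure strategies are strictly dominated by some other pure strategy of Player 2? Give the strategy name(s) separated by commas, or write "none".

C1, C2

C1: dominated, since C3 does at least as well everywhere (a1: 12>6, a2: 16>1, a3: 18>15, a4: 18>16).
C2: dominated, since C4 does at least as well everywhere (a1: 17>16, a2: 18>11, a3: 16>10, a4: 5>3).
Nothing dominates C3: C1 at a1 (12>6); C2 at a2 (16>11); C4 at a3 (18>16).
C4 is not dominated — it holds its own against C1 at a1 (17>6); C2 at a1 (17>16); C3 at a1 (17>12).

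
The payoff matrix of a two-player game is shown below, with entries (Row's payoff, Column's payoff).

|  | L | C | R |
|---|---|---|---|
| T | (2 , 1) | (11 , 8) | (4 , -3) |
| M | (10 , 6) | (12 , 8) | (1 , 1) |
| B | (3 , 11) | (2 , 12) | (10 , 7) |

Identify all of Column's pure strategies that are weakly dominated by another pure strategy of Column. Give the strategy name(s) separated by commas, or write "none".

L, R

C weakly dominates L — T: 8>1, M: 8>6, B: 12>11.
C is not dominated — it holds its own against L at T (8>1); R at T (8>-3).
R: dominated, since L does at least as well everywhere (T: 1>-3, M: 6>1, B: 11>7).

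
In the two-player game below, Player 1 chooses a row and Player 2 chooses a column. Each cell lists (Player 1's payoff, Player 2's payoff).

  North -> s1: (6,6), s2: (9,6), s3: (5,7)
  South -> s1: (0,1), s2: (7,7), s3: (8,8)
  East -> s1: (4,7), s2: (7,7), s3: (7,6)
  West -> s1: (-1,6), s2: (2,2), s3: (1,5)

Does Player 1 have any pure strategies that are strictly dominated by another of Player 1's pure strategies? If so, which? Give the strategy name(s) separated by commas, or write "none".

Nothing dominates North: South at s1 (6>0); East at s1 (6>4); West at s1 (6>-1).
South is not dominated — it holds its own against North at s3 (8>5); East at s2 (7=7); West at s1 (0>-1).
Nothing dominates East: North at s3 (7>5); South at s1 (4>0); West at s1 (4>-1).
West is strictly dominated by North (s1: 6>-1, s2: 9>2, s3: 5>1).

West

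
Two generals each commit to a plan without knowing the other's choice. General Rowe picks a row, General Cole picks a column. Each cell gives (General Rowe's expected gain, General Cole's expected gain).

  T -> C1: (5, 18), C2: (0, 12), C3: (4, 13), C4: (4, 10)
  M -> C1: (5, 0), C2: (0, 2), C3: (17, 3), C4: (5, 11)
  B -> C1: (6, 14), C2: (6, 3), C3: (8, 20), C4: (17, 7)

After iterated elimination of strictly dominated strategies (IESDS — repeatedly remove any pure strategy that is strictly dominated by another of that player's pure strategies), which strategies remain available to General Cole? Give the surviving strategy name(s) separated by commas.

General Rowe's strategy T is strictly dominated by B (C1: 6>5, C2: 6>0, C3: 8>4, C4: 17>4) and is removed.
Column C1 is eliminated: C3 beats it against every remaining row (M: 3>0, B: 20>14).
Column C2 is eliminated: C3 beats it against every remaining row (M: 3>2, B: 20>3).
Among the remaining strategies, none is strictly dominated by another pure strategy of the same player, so the elimination stops.
Surviving strategies — General Rowe: {M, B}; General Cole: {C3, C4}.

C3, C4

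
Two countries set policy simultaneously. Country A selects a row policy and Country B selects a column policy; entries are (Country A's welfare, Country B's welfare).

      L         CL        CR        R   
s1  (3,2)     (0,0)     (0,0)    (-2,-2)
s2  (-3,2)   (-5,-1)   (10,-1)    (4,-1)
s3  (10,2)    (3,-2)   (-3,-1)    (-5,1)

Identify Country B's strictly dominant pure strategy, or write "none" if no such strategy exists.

L

L vs CL: s1: 2>0, s2: 2>-1, s3: 2>-2.
L vs CR: s1: 2>0, s2: 2>-1, s3: 2>-1.
L vs R: s1: 2>-2, s2: 2>-1, s3: 2>1.
L strictly beats every other strategy against every opponent action, so it is strictly dominant.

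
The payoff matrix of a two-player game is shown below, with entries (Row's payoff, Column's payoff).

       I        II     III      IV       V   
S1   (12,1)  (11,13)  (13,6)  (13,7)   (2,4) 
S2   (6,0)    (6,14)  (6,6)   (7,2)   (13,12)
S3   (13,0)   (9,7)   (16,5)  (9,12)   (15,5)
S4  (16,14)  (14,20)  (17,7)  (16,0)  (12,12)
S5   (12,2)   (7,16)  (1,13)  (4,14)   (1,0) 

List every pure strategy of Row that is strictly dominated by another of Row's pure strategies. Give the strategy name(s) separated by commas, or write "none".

S1, S2, S5

S4 strictly dominates S1 — I: 16>12, II: 14>11, III: 17>13, IV: 16>13, V: 12>2.
S2 is strictly dominated by S3 (I: 13>6, II: 9>6, III: 16>6, IV: 9>7, V: 15>13).
Nothing dominates S3: S1 at I (13>12); S2 at I (13>6); S4 at V (15>12); S5 at I (13>12).
S4 is not dominated — it holds its own against S1 at I (16>12); S2 at I (16>6); S3 at I (16>13); S5 at I (16>12).
S5: dominated, since S3 does at least as well everywhere (I: 13>12, II: 9>7, III: 16>1, IV: 9>4, V: 15>1).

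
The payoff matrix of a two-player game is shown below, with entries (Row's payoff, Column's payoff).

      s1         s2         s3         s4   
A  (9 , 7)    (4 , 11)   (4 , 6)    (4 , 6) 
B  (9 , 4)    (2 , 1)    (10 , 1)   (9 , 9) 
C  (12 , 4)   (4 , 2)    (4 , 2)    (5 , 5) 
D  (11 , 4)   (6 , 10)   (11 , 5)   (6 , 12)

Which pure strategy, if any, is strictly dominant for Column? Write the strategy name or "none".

none

s1 fails to dominate s2 at A (7<11).
s2 fails to dominate s1 at B (1<4).
s3 fails to dominate s1 at A (6<7).
s4 fails to dominate s1 at A (6<7).
No single strategy dominates all the others.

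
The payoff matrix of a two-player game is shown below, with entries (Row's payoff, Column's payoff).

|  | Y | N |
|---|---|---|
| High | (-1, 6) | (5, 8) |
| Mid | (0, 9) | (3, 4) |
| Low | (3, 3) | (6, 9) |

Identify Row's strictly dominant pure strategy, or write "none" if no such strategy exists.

Low

Low vs High: Y: 3>-1, N: 6>5.
Low vs Mid: Y: 3>0, N: 6>3.
Low strictly beats every other strategy against every opponent action, so it is strictly dominant.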